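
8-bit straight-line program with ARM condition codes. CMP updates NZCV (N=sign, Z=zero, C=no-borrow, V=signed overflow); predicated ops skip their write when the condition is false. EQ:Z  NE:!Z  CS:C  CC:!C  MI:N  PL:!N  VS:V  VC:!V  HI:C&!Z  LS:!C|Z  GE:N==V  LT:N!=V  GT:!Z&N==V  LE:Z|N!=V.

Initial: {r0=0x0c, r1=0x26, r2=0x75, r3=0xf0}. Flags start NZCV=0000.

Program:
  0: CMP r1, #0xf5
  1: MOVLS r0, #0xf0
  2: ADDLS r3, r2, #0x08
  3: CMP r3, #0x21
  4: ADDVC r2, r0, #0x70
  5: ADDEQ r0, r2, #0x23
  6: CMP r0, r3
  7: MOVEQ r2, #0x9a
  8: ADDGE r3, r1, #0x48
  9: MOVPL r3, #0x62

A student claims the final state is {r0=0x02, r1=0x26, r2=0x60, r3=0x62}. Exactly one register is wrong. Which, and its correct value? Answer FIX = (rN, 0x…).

FIX = (r0, 0xf0)

[0] flags=0000 → (cmp)
[1] flags=0000 LS?T → r0=0xf0
[2] flags=0000 LS?T → r3=0x7d
[3] flags=0010 → (cmp)
[4] flags=0010 VC?T → r2=0x60
[5] flags=0010 EQ?F → skip
[6] flags=0011 → (cmp)
[7] flags=0011 EQ?F → skip
[8] flags=0011 GE?F → skip
[9] flags=0011 PL?T → r3=0x62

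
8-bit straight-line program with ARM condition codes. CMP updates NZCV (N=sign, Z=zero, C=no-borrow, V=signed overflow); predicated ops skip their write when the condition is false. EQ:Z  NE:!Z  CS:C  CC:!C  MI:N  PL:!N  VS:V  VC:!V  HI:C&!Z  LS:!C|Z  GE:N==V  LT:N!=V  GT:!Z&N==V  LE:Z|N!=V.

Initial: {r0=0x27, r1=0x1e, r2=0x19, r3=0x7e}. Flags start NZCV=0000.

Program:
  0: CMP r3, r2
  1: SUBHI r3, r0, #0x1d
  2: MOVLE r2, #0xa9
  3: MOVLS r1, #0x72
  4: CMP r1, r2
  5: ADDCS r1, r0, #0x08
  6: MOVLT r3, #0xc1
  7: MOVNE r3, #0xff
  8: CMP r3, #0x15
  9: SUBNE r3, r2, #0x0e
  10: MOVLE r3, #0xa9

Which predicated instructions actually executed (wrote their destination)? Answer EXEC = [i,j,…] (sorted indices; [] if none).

[0] flags=0010 → (cmp)
[1] flags=0010 HI?T → r3=0x0a
[2] flags=0010 LE?F → skip
[3] flags=0010 LS?F → skip
[4] flags=0010 → (cmp)
[5] flags=0010 CS?T → r1=0x2f
[6] flags=0010 LT?F → skip
[7] flags=0010 NE?T → r3=0xff
[8] flags=1010 → (cmp)
[9] flags=1010 NE?T → r3=0x0b
[10] flags=1010 LE?T → r3=0xa9

EXEC = [1,5,7,9,10]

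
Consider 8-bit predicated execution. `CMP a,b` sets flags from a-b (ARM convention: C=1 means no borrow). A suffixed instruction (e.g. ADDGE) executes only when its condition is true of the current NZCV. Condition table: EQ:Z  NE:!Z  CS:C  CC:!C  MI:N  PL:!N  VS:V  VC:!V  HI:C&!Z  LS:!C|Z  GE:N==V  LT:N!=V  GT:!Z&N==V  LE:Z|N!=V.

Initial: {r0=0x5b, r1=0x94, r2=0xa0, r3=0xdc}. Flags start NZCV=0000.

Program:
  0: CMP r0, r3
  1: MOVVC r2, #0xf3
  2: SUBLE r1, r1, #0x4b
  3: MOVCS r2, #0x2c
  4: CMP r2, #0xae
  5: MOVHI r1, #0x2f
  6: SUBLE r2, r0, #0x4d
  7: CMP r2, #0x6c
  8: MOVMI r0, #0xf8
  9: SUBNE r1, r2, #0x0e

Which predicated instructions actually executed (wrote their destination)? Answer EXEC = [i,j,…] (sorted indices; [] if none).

EXEC = [1,5,8,9]

[0] flags=0000 → (cmp)
[1] flags=0000 VC?T → r2=0xf3
[2] flags=0000 LE?F → skip
[3] flags=0000 CS?F → skip
[4] flags=0010 → (cmp)
[5] flags=0010 HI?T → r1=0x2f
[6] flags=0010 LE?F → skip
[7] flags=1010 → (cmp)
[8] flags=1010 MI?T → r0=0xf8
[9] flags=1010 NE?T → r1=0xe5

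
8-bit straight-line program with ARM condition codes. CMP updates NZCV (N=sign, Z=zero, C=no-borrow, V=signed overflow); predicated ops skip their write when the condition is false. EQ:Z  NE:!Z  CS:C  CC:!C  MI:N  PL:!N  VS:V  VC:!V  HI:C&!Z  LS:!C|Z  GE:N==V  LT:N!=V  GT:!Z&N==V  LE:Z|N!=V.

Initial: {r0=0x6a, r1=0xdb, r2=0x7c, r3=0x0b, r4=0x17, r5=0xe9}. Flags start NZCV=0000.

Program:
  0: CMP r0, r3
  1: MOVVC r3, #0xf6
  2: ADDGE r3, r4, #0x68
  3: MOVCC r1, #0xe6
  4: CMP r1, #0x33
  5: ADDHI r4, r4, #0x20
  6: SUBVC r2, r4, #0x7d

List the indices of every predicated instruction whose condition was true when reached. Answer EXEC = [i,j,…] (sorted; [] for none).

EXEC = [1,2,5,6]

0: ✓ CMP  NZCV=0010
1: ✓ MOVVC  r3←0xf6
2: ✓ ADDGE  r3←0x7f
3: · MOVCC
4: ✓ CMP  NZCV=1010
5: ✓ ADDHI  r4←0x37
6: ✓ SUBVC  r2←0xba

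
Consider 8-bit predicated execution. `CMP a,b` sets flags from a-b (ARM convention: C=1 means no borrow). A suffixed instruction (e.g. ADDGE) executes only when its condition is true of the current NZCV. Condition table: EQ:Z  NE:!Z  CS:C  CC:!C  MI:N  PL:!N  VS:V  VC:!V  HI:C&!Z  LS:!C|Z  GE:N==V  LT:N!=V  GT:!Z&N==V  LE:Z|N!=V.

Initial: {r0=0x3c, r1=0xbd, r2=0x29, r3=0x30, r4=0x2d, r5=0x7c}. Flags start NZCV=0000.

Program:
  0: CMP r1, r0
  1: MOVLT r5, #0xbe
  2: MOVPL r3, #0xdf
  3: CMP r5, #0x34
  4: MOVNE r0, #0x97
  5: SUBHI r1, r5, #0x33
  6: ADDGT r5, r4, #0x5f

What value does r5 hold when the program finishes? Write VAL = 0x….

VAL = 0xbe

0: ✓ CMP  NZCV=1010
1: ✓ MOVLT  r5←0xbe
2: · MOVPL
3: ✓ CMP  NZCV=1010
4: ✓ MOVNE  r0←0x97
5: ✓ SUBHI  r1←0x8b
6: · ADDGT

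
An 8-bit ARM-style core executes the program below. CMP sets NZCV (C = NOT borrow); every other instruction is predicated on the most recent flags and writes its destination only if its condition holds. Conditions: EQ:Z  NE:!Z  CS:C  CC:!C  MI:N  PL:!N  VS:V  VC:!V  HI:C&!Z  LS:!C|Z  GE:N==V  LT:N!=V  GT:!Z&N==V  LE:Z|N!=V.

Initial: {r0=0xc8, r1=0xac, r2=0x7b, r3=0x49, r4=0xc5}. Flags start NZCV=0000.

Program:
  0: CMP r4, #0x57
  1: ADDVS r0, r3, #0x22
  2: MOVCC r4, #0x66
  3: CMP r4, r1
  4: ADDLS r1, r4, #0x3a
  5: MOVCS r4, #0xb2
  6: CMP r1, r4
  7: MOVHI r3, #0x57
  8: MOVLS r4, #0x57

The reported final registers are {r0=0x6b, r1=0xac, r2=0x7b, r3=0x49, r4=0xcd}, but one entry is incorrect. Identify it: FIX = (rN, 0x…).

FIX = (r4, 0x57)

[0] flags=0011 → (cmp)
[1] flags=0011 VS?T → r0=0x6b
[2] flags=0011 CC?F → skip
[3] flags=0010 → (cmp)
[4] flags=0010 LS?F → skip
[5] flags=0010 CS?T → r4=0xb2
[6] flags=1000 → (cmp)
[7] flags=1000 HI?F → skip
[8] flags=1000 LS?T → r4=0x57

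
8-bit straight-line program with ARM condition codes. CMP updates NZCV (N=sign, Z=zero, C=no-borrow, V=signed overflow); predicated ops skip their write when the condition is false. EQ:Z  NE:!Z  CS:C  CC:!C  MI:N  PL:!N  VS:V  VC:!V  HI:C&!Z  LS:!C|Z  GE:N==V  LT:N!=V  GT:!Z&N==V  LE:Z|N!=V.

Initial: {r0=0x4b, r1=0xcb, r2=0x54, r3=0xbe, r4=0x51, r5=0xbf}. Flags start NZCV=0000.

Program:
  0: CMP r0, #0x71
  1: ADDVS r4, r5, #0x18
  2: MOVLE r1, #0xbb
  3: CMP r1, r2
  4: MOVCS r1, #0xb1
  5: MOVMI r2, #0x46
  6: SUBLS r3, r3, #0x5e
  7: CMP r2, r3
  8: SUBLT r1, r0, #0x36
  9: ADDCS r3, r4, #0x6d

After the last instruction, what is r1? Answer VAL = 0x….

0: ✓ CMP  NZCV=1000
1: · ADDVS
2: ✓ MOVLE  r1←0xbb
3: ✓ CMP  NZCV=0011
4: ✓ MOVCS  r1←0xb1
5: · MOVMI
6: · SUBLS
7: ✓ CMP  NZCV=1001
8: · SUBLT
9: · ADDCS

VAL = 0xb1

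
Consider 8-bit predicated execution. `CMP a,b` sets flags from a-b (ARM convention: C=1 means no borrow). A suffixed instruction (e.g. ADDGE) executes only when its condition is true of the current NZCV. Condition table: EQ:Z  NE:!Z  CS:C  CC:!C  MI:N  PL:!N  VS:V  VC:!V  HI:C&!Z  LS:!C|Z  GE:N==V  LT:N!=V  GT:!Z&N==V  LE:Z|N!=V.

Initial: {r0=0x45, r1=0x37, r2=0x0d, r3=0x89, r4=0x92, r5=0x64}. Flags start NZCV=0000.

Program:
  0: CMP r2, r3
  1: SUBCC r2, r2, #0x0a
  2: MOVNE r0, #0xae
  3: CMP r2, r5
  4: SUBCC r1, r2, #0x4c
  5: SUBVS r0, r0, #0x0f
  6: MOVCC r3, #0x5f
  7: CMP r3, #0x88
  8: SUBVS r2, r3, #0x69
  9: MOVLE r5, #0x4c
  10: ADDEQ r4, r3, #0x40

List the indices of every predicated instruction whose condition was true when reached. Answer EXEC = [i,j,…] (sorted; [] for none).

[0] flags=1001 → (cmp)
[1] flags=1001 CC?T → r2=0x03
[2] flags=1001 NE?T → r0=0xae
[3] flags=1000 → (cmp)
[4] flags=1000 CC?T → r1=0xb7
[5] flags=1000 VS?F → skip
[6] flags=1000 CC?T → r3=0x5f
[7] flags=1001 → (cmp)
[8] flags=1001 VS?T → r2=0xf6
[9] flags=1001 LE?F → skip
[10] flags=1001 EQ?F → skip

EXEC = [1,2,4,6,8]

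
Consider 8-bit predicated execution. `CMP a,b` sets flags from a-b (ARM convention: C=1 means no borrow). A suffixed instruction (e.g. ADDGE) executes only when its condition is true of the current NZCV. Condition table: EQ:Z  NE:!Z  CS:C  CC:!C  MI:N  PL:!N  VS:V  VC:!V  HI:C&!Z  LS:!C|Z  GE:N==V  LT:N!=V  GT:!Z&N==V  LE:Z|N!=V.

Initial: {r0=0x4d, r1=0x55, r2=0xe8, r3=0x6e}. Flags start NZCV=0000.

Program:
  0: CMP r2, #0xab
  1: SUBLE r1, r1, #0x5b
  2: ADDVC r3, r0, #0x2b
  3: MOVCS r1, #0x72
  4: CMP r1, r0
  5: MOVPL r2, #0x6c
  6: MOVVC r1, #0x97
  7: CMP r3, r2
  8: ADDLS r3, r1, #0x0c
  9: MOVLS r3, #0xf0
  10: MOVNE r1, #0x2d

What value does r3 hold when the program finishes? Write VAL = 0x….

VAL = 0x78

0: ✓ CMP  NZCV=0010
1: · SUBLE
2: ✓ ADDVC  r3←0x78
3: ✓ MOVCS  r1←0x72
4: ✓ CMP  NZCV=0010
5: ✓ MOVPL  r2←0x6c
6: ✓ MOVVC  r1←0x97
7: ✓ CMP  NZCV=0010
8: · ADDLS
9: · MOVLS
10: ✓ MOVNE  r1←0x2d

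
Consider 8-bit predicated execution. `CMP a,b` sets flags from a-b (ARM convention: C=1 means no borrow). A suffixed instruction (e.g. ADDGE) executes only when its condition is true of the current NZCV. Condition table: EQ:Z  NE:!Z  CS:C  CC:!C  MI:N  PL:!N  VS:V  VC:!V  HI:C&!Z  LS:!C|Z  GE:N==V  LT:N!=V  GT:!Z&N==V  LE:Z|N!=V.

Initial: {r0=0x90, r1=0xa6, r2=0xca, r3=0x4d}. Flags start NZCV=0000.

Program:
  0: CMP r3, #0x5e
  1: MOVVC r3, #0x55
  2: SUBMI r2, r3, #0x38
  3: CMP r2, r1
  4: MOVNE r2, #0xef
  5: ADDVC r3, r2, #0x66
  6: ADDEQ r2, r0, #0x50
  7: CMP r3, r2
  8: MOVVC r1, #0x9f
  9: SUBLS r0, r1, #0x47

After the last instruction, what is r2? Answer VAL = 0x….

[0] flags=1000 → (cmp)
[1] flags=1000 VC?T → r3=0x55
[2] flags=1000 MI?T → r2=0x1d
[3] flags=0000 → (cmp)
[4] flags=0000 NE?T → r2=0xef
[5] flags=0000 VC?T → r3=0x55
[6] flags=0000 EQ?F → skip
[7] flags=0000 → (cmp)
[8] flags=0000 VC?T → r1=0x9f
[9] flags=0000 LS?T → r0=0x58

VAL = 0xef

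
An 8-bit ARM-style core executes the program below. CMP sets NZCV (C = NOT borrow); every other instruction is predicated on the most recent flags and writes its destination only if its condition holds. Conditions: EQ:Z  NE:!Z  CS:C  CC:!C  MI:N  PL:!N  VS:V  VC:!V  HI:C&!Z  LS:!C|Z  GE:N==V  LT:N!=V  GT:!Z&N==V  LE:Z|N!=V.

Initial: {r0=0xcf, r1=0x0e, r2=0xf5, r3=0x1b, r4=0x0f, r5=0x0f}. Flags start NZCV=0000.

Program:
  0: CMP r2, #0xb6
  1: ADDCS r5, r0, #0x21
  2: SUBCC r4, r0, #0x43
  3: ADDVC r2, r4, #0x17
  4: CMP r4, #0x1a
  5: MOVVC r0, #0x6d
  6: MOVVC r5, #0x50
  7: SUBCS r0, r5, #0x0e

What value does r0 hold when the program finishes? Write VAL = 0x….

0: ✓ CMP  NZCV=0010
1: ✓ ADDCS  r5←0xf0
2: · SUBCC
3: ✓ ADDVC  r2←0x26
4: ✓ CMP  NZCV=1000
5: ✓ MOVVC  r0←0x6d
6: ✓ MOVVC  r5←0x50
7: · SUBCS

VAL = 0x6d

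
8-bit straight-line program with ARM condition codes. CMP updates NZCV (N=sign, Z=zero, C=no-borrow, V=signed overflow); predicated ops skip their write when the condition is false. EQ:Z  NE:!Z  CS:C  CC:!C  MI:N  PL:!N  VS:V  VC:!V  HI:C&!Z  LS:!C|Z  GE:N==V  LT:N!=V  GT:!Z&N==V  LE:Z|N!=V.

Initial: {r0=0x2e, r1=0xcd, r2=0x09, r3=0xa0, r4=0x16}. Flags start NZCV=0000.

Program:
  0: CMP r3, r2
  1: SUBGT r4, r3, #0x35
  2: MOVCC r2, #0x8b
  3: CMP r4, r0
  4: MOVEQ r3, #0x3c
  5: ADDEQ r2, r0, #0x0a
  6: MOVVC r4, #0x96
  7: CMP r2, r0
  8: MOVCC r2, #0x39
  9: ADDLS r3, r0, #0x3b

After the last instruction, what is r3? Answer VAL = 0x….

[0] flags=1010 → (cmp)
[1] flags=1010 GT?F → skip
[2] flags=1010 CC?F → skip
[3] flags=1000 → (cmp)
[4] flags=1000 EQ?F → skip
[5] flags=1000 EQ?F → skip
[6] flags=1000 VC?T → r4=0x96
[7] flags=1000 → (cmp)
[8] flags=1000 CC?T → r2=0x39
[9] flags=1000 LS?T → r3=0x69

VAL = 0x69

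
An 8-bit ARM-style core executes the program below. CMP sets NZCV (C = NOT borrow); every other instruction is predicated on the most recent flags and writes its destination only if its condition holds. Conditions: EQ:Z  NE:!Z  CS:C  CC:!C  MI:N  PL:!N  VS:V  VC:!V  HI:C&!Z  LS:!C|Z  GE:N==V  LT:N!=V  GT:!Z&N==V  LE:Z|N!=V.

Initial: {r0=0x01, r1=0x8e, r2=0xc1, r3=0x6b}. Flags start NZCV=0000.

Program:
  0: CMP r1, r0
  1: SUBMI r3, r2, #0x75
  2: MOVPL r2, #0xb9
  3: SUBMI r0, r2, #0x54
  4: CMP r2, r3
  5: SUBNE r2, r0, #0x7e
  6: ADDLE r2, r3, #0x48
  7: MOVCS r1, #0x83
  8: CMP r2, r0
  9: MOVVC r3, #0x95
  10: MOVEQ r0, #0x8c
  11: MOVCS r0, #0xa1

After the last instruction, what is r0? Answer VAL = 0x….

VAL = 0xa1

[0] flags=1010 → (cmp)
[1] flags=1010 MI?T → r3=0x4c
[2] flags=1010 PL?F → skip
[3] flags=1010 MI?T → r0=0x6d
[4] flags=0011 → (cmp)
[5] flags=0011 NE?T → r2=0xef
[6] flags=0011 LE?T → r2=0x94
[7] flags=0011 CS?T → r1=0x83
[8] flags=0011 → (cmp)
[9] flags=0011 VC?F → skip
[10] flags=0011 EQ?F → skip
[11] flags=0011 CS?T → r0=0xa1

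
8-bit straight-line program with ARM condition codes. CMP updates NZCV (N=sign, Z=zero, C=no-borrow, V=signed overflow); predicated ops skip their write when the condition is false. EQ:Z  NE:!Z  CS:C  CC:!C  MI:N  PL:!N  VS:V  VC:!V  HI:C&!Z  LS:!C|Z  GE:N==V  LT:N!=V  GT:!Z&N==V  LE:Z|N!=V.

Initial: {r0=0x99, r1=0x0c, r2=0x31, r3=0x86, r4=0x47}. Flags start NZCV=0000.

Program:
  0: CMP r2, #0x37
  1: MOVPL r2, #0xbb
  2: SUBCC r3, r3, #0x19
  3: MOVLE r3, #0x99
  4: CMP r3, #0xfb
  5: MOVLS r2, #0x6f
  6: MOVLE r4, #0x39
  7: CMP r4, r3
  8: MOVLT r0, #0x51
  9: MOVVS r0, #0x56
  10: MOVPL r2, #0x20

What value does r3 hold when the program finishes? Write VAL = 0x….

0: ✓ CMP  NZCV=1000
1: · MOVPL
2: ✓ SUBCC  r3←0x6d
3: ✓ MOVLE  r3←0x99
4: ✓ CMP  NZCV=1000
5: ✓ MOVLS  r2←0x6f
6: ✓ MOVLE  r4←0x39
7: ✓ CMP  NZCV=1001
8: · MOVLT
9: ✓ MOVVS  r0←0x56
10: · MOVPL

VAL = 0x99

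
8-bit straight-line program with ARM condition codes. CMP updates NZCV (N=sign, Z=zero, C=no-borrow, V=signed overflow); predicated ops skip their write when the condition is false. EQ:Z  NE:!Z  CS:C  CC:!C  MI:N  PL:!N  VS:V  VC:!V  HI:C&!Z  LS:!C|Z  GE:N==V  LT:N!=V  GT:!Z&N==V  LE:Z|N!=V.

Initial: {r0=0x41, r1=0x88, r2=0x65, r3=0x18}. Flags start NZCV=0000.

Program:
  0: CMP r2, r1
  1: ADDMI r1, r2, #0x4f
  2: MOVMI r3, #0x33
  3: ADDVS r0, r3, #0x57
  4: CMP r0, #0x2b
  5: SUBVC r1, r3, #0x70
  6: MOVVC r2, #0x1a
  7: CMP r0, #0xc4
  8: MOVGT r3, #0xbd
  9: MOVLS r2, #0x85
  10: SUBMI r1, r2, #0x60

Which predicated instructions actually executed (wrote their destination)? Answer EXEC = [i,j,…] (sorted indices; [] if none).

EXEC = [1,2,3,9,10]

[0] flags=1001 → (cmp)
[1] flags=1001 MI?T → r1=0xb4
[2] flags=1001 MI?T → r3=0x33
[3] flags=1001 VS?T → r0=0x8a
[4] flags=0011 → (cmp)
[5] flags=0011 VC?F → skip
[6] flags=0011 VC?F → skip
[7] flags=1000 → (cmp)
[8] flags=1000 GT?F → skip
[9] flags=1000 LS?T → r2=0x85
[10] flags=1000 MI?T → r1=0x25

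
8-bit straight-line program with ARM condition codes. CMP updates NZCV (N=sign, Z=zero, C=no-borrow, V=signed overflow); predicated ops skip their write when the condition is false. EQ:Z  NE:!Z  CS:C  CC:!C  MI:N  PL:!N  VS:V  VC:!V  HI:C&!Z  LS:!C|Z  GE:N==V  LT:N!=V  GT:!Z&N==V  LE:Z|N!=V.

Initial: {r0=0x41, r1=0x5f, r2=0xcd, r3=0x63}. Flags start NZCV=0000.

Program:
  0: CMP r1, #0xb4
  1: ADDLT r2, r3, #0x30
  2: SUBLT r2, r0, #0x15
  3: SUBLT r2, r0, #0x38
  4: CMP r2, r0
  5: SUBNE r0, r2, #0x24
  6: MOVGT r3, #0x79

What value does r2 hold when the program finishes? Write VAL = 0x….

[0] flags=1001 → (cmp)
[1] flags=1001 LT?F → skip
[2] flags=1001 LT?F → skip
[3] flags=1001 LT?F → skip
[4] flags=1010 → (cmp)
[5] flags=1010 NE?T → r0=0xa9
[6] flags=1010 GT?F → skip

VAL = 0xcd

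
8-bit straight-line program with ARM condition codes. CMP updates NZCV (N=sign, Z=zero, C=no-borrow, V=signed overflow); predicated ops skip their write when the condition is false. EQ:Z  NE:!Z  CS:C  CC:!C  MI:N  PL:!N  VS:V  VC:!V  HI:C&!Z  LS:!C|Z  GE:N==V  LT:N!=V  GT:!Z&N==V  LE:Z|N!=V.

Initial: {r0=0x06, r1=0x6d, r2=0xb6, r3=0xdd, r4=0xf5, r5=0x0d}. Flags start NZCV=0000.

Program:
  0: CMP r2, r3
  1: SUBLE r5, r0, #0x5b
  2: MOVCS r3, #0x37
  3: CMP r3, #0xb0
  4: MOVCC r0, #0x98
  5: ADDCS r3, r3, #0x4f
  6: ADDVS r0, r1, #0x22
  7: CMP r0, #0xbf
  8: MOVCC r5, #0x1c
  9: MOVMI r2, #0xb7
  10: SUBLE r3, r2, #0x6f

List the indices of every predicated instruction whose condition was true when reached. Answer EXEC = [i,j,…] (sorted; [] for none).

EXEC = [1,5,8]

0: ✓ CMP  NZCV=1000
1: ✓ SUBLE  r5←0xab
2: · MOVCS
3: ✓ CMP  NZCV=0010
4: · MOVCC
5: ✓ ADDCS  r3←0x2c
6: · ADDVS
7: ✓ CMP  NZCV=0000
8: ✓ MOVCC  r5←0x1c
9: · MOVMI
10: · SUBLE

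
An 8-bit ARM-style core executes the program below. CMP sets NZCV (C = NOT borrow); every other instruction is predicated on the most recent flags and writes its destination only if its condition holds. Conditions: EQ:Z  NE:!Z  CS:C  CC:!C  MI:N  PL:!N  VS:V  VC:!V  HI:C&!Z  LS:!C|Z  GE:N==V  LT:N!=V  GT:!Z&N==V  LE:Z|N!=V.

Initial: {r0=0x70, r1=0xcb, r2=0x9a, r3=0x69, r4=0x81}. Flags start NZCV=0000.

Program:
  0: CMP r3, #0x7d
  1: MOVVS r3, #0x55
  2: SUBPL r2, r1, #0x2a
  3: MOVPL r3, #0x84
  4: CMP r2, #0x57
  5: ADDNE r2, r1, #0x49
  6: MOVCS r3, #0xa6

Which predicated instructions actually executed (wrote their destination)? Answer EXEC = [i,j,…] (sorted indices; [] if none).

EXEC = [5,6]

[0] flags=1000 → (cmp)
[1] flags=1000 VS?F → skip
[2] flags=1000 PL?F → skip
[3] flags=1000 PL?F → skip
[4] flags=0011 → (cmp)
[5] flags=0011 NE?T → r2=0x14
[6] flags=0011 CS?T → r3=0xa6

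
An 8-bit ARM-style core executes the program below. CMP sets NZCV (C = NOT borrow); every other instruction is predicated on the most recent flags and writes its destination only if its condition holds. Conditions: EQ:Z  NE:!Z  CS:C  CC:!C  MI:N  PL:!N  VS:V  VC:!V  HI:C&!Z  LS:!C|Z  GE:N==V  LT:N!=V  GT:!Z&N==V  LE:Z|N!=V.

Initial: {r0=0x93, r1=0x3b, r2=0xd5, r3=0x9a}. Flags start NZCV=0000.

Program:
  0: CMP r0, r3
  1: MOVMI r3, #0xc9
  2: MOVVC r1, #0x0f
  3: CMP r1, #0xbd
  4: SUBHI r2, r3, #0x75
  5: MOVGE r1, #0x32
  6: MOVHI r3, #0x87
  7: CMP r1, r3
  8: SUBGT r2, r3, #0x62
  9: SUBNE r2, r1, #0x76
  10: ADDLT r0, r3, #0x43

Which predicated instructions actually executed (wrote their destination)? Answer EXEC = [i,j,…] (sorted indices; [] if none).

EXEC = [1,2,5,8,9]

[0] flags=1000 → (cmp)
[1] flags=1000 MI?T → r3=0xc9
[2] flags=1000 VC?T → r1=0x0f
[3] flags=0000 → (cmp)
[4] flags=0000 HI?F → skip
[5] flags=0000 GE?T → r1=0x32
[6] flags=0000 HI?F → skip
[7] flags=0000 → (cmp)
[8] flags=0000 GT?T → r2=0x67
[9] flags=0000 NE?T → r2=0xbc
[10] flags=0000 LT?F → skip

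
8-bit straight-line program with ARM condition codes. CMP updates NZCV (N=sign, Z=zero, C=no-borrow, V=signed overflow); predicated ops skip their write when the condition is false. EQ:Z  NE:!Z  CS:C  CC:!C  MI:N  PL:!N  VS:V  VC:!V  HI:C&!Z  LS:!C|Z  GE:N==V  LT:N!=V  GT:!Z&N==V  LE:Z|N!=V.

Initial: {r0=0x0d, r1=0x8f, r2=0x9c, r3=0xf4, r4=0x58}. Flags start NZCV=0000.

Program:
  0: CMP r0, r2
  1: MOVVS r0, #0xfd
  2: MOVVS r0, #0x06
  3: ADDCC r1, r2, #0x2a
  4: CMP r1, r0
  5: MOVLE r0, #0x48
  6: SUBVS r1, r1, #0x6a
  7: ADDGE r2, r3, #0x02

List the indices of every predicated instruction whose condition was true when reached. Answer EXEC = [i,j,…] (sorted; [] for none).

[0] flags=0000 → (cmp)
[1] flags=0000 VS?F → skip
[2] flags=0000 VS?F → skip
[3] flags=0000 CC?T → r1=0xc6
[4] flags=1010 → (cmp)
[5] flags=1010 LE?T → r0=0x48
[6] flags=1010 VS?F → skip
[7] flags=1010 GE?F → skip

EXEC = [3,5]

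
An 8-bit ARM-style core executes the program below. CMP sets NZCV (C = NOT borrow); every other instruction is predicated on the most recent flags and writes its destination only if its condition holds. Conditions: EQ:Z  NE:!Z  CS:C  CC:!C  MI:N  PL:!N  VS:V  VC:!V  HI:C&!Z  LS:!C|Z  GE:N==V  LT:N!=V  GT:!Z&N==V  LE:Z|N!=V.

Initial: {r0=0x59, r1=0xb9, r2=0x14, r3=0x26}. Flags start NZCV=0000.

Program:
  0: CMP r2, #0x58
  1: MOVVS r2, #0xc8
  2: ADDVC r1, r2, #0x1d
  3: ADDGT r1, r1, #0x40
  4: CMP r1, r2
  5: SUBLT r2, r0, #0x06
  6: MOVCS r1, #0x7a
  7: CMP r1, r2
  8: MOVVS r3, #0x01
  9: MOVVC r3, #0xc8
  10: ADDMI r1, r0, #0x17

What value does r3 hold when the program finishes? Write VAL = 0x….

0: ✓ CMP  NZCV=1000
1: · MOVVS
2: ✓ ADDVC  r1←0x31
3: · ADDGT
4: ✓ CMP  NZCV=0010
5: · SUBLT
6: ✓ MOVCS  r1←0x7a
7: ✓ CMP  NZCV=0010
8: · MOVVS
9: ✓ MOVVC  r3←0xc8
10: · ADDMI

VAL = 0xc8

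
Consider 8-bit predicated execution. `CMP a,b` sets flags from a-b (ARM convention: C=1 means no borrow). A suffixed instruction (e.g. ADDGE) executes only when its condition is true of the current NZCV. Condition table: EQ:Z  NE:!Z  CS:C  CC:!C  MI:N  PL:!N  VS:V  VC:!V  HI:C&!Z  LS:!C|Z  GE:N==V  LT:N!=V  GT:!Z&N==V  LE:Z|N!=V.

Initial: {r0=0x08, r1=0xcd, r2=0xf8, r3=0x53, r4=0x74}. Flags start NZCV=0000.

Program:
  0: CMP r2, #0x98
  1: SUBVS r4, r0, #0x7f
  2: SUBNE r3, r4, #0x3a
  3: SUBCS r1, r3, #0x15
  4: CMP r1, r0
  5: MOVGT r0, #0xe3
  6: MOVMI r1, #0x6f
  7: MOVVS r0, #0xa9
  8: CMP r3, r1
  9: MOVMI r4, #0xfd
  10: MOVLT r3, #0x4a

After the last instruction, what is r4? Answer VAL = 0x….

VAL = 0x74

[0] flags=0010 → (cmp)
[1] flags=0010 VS?F → skip
[2] flags=0010 NE?T → r3=0x3a
[3] flags=0010 CS?T → r1=0x25
[4] flags=0010 → (cmp)
[5] flags=0010 GT?T → r0=0xe3
[6] flags=0010 MI?F → skip
[7] flags=0010 VS?F → skip
[8] flags=0010 → (cmp)
[9] flags=0010 MI?F → skip
[10] flags=0010 LT?F → skip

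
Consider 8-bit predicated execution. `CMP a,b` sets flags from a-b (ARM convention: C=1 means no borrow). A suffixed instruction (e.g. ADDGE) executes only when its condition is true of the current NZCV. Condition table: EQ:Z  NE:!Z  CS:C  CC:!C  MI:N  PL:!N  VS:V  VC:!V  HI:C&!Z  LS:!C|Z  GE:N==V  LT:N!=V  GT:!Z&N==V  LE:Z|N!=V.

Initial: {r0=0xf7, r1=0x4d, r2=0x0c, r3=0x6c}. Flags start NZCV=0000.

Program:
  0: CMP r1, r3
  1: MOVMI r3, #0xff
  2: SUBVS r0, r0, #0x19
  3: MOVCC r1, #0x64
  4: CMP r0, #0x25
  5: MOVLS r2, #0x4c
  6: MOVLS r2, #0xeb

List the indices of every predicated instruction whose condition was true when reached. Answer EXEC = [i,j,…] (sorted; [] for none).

EXEC = [1,3]

[0] flags=1000 → (cmp)
[1] flags=1000 MI?T → r3=0xff
[2] flags=1000 VS?F → skip
[3] flags=1000 CC?T → r1=0x64
[4] flags=1010 → (cmp)
[5] flags=1010 LS?F → skip
[6] flags=1010 LS?F → skip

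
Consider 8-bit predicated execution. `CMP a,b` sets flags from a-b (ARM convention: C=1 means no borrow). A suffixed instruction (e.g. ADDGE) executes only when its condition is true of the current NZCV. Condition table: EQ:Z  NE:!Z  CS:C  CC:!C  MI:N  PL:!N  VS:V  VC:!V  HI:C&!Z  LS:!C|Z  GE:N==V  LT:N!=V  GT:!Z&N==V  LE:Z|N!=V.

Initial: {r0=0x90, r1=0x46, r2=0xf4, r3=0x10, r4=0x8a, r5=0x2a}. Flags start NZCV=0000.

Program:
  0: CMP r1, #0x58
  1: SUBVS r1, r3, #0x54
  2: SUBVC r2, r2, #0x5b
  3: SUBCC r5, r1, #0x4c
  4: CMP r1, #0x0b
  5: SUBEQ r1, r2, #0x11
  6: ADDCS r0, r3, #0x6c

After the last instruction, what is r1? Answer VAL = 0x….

0: ✓ CMP  NZCV=1000
1: · SUBVS
2: ✓ SUBVC  r2←0x99
3: ✓ SUBCC  r5←0xfa
4: ✓ CMP  NZCV=0010
5: · SUBEQ
6: ✓ ADDCS  r0←0x7c

VAL = 0x46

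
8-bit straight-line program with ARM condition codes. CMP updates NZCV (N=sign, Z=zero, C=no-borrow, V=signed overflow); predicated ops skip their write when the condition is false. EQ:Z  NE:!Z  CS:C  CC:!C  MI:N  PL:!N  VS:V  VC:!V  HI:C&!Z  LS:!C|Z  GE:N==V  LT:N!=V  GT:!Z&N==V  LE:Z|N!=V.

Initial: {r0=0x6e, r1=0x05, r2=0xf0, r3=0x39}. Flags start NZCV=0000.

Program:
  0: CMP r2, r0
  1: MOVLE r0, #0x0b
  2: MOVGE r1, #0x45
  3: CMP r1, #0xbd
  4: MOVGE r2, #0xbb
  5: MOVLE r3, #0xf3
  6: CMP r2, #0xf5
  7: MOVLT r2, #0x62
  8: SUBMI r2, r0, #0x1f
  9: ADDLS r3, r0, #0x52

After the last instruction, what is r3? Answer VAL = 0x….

VAL = 0x5d

0: ✓ CMP  NZCV=1010
1: ✓ MOVLE  r0←0x0b
2: · MOVGE
3: ✓ CMP  NZCV=0000
4: ✓ MOVGE  r2←0xbb
5: · MOVLE
6: ✓ CMP  NZCV=1000
7: ✓ MOVLT  r2←0x62
8: ✓ SUBMI  r2←0xec
9: ✓ ADDLS  r3←0x5d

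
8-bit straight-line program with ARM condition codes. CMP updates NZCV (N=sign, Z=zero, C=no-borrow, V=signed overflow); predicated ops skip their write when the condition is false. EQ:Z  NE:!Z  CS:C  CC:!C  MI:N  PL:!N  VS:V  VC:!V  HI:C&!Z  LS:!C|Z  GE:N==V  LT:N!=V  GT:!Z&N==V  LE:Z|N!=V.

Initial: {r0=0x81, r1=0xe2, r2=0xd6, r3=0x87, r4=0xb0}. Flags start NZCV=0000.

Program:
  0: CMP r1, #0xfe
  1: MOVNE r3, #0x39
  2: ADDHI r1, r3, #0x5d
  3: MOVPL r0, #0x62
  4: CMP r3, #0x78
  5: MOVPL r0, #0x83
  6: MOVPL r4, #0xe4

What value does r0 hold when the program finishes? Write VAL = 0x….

VAL = 0x81

0: ✓ CMP  NZCV=1000
1: ✓ MOVNE  r3←0x39
2: · ADDHI
3: · MOVPL
4: ✓ CMP  NZCV=1000
5: · MOVPL
6: · MOVPL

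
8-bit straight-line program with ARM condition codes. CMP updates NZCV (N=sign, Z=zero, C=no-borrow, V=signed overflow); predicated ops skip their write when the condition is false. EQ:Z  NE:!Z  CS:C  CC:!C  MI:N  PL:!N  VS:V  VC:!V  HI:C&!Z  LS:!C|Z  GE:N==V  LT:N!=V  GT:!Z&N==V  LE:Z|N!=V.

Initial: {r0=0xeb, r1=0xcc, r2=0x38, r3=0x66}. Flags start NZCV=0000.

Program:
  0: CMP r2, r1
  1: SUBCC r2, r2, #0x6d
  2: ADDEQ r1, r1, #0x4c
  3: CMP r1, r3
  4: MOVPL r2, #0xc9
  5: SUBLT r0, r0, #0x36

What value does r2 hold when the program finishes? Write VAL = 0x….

VAL = 0xc9

0: ✓ CMP  NZCV=0000
1: ✓ SUBCC  r2←0xcb
2: · ADDEQ
3: ✓ CMP  NZCV=0011
4: ✓ MOVPL  r2←0xc9
5: ✓ SUBLT  r0←0xb5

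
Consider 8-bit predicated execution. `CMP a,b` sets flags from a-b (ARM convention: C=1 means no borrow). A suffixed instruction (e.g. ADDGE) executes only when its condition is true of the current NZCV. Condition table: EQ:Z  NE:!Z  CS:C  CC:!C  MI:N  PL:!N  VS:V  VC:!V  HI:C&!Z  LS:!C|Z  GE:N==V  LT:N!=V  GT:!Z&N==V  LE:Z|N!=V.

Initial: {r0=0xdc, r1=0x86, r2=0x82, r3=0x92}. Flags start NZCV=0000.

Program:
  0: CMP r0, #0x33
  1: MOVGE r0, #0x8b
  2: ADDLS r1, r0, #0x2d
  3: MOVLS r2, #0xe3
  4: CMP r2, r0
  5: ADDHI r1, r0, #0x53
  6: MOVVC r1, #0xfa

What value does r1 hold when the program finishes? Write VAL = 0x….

[0] flags=1010 → (cmp)
[1] flags=1010 GE?F → skip
[2] flags=1010 LS?F → skip
[3] flags=1010 LS?F → skip
[4] flags=1000 → (cmp)
[5] flags=1000 HI?F → skip
[6] flags=1000 VC?T → r1=0xfa

VAL = 0xfa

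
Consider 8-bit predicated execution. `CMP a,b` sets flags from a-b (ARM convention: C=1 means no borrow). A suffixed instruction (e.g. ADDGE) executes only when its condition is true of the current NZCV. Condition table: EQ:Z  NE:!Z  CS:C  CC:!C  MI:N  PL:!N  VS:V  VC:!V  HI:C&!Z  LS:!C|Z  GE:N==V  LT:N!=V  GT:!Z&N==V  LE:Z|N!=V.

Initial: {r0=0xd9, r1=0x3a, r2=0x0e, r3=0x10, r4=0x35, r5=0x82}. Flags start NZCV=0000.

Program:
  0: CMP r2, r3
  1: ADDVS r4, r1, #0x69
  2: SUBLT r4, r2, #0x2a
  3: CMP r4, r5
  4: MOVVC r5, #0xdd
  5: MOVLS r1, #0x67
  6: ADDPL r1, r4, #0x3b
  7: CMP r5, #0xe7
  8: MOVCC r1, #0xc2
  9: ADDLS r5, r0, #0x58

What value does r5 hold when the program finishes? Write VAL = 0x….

0: ✓ CMP  NZCV=1000
1: · ADDVS
2: ✓ SUBLT  r4←0xe4
3: ✓ CMP  NZCV=0010
4: ✓ MOVVC  r5←0xdd
5: · MOVLS
6: ✓ ADDPL  r1←0x1f
7: ✓ CMP  NZCV=1000
8: ✓ MOVCC  r1←0xc2
9: ✓ ADDLS  r5←0x31

VAL = 0x31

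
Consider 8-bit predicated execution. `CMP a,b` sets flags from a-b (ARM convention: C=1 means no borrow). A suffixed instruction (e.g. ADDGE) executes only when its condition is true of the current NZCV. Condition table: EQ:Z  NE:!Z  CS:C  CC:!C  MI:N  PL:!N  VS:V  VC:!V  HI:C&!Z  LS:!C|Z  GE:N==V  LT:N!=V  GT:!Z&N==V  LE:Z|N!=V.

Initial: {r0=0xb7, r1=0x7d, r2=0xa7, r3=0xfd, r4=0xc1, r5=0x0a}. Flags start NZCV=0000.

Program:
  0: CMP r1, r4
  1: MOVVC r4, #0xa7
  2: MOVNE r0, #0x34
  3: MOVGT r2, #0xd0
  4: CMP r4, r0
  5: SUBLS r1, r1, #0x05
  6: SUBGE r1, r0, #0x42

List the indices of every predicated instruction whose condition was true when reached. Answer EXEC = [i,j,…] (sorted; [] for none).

EXEC = [2,3]

0: ✓ CMP  NZCV=1001
1: · MOVVC
2: ✓ MOVNE  r0←0x34
3: ✓ MOVGT  r2←0xd0
4: ✓ CMP  NZCV=1010
5: · SUBLS
6: · SUBGE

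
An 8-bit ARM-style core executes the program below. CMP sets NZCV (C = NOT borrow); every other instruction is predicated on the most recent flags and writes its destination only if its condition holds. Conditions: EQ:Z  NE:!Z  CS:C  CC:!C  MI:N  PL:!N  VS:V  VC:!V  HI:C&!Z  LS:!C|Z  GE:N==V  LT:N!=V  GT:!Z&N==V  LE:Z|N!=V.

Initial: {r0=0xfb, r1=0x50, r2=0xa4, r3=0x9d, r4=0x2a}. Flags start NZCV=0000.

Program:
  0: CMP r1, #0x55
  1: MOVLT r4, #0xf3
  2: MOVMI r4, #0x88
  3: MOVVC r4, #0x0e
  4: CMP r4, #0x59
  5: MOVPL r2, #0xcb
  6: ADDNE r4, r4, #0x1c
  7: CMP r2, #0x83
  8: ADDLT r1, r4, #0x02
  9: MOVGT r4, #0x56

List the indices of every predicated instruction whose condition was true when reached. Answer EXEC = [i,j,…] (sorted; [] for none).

0: ✓ CMP  NZCV=1000
1: ✓ MOVLT  r4←0xf3
2: ✓ MOVMI  r4←0x88
3: ✓ MOVVC  r4←0x0e
4: ✓ CMP  NZCV=1000
5: · MOVPL
6: ✓ ADDNE  r4←0x2a
7: ✓ CMP  NZCV=0010
8: · ADDLT
9: ✓ MOVGT  r4←0x56

EXEC = [1,2,3,6,9]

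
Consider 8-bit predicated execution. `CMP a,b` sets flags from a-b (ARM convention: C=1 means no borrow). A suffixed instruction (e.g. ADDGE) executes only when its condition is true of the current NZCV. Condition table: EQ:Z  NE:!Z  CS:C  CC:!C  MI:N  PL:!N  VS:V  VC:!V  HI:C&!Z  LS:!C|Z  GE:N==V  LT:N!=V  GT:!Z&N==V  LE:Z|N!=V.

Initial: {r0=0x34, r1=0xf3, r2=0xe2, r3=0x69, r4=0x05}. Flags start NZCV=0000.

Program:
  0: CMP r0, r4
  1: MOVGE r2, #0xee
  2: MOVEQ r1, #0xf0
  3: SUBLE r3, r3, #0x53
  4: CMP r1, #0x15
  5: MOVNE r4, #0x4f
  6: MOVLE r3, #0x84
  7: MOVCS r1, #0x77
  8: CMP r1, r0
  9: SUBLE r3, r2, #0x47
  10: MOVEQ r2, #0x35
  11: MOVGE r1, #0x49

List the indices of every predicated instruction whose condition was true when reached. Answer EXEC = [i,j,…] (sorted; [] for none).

EXEC = [1,5,6,7,11]

[0] flags=0010 → (cmp)
[1] flags=0010 GE?T → r2=0xee
[2] flags=0010 EQ?F → skip
[3] flags=0010 LE?F → skip
[4] flags=1010 → (cmp)
[5] flags=1010 NE?T → r4=0x4f
[6] flags=1010 LE?T → r3=0x84
[7] flags=1010 CS?T → r1=0x77
[8] flags=0010 → (cmp)
[9] flags=0010 LE?F → skip
[10] flags=0010 EQ?F → skip
[11] flags=0010 GE?T → r1=0x49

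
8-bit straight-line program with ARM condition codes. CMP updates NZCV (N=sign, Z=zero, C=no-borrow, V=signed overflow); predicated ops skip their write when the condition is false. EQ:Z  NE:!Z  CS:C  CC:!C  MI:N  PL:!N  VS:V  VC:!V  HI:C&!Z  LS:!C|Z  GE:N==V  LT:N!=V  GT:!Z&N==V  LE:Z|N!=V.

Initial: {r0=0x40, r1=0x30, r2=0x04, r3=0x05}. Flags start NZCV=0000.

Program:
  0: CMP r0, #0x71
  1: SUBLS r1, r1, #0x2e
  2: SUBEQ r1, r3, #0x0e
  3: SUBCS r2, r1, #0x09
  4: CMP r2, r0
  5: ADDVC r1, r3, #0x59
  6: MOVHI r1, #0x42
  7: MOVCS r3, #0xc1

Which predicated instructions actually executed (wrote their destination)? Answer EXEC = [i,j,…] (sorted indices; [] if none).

0: ✓ CMP  NZCV=1000
1: ✓ SUBLS  r1←0x02
2: · SUBEQ
3: · SUBCS
4: ✓ CMP  NZCV=1000
5: ✓ ADDVC  r1←0x5e
6: · MOVHI
7: · MOVCS

EXEC = [1,5]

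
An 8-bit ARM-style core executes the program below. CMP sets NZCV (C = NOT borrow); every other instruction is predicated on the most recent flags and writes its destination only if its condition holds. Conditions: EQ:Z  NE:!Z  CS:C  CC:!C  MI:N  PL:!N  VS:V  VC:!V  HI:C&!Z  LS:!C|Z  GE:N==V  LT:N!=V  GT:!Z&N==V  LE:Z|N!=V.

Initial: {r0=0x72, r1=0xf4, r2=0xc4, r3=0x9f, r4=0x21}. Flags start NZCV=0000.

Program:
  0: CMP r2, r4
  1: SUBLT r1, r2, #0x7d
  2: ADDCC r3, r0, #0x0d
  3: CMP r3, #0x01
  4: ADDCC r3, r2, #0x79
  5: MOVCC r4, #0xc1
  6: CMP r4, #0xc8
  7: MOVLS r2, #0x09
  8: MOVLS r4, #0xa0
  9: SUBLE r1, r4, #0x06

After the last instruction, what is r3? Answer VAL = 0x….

0: ✓ CMP  NZCV=1010
1: ✓ SUBLT  r1←0x47
2: · ADDCC
3: ✓ CMP  NZCV=1010
4: · ADDCC
5: · MOVCC
6: ✓ CMP  NZCV=0000
7: ✓ MOVLS  r2←0x09
8: ✓ MOVLS  r4←0xa0
9: · SUBLE

VAL = 0x9f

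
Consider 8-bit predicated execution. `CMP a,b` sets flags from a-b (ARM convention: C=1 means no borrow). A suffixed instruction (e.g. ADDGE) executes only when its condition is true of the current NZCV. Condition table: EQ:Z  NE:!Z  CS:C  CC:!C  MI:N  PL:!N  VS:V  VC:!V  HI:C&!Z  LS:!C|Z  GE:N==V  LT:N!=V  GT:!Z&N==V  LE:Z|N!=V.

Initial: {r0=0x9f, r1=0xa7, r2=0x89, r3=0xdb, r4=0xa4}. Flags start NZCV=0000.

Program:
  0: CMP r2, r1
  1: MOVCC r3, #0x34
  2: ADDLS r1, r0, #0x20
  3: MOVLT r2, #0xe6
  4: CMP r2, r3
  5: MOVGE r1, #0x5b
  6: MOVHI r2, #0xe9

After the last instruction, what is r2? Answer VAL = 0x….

VAL = 0xe9

0: ✓ CMP  NZCV=1000
1: ✓ MOVCC  r3←0x34
2: ✓ ADDLS  r1←0xbf
3: ✓ MOVLT  r2←0xe6
4: ✓ CMP  NZCV=1010
5: · MOVGE
6: ✓ MOVHI  r2←0xe9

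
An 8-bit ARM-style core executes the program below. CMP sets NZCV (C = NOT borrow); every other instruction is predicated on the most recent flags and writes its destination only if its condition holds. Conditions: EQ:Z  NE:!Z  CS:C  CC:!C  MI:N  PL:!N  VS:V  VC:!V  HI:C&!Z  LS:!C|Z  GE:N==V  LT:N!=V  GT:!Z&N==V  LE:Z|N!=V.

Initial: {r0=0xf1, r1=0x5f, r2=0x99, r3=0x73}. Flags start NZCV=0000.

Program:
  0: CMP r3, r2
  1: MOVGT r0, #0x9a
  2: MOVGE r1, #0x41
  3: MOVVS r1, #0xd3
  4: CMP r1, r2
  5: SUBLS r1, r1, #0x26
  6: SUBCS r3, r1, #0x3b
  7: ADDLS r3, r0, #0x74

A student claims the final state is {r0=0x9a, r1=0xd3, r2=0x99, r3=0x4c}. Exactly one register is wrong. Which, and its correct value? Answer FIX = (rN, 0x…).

FIX = (r3, 0x98)

0: ✓ CMP  NZCV=1001
1: ✓ MOVGT  r0←0x9a
2: ✓ MOVGE  r1←0x41
3: ✓ MOVVS  r1←0xd3
4: ✓ CMP  NZCV=0010
5: · SUBLS
6: ✓ SUBCS  r3←0x98
7: · ADDLS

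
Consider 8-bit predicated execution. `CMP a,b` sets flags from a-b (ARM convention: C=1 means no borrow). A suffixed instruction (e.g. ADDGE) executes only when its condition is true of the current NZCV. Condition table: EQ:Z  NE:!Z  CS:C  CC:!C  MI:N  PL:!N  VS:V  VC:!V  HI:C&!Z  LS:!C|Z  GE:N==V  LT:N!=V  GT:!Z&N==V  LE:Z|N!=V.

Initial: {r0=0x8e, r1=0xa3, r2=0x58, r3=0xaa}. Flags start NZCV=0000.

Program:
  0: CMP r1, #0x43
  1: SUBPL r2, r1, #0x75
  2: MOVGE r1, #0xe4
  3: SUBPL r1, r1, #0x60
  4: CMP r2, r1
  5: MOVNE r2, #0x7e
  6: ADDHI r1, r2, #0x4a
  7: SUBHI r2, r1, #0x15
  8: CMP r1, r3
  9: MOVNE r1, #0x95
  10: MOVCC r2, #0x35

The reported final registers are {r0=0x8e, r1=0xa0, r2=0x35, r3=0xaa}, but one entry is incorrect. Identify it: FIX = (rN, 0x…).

FIX = (r1, 0x95)

0: ✓ CMP  NZCV=0011
1: ✓ SUBPL  r2←0x2e
2: · MOVGE
3: ✓ SUBPL  r1←0x43
4: ✓ CMP  NZCV=1000
5: ✓ MOVNE  r2←0x7e
6: · ADDHI
7: · SUBHI
8: ✓ CMP  NZCV=1001
9: ✓ MOVNE  r1←0x95
10: ✓ MOVCC  r2←0x35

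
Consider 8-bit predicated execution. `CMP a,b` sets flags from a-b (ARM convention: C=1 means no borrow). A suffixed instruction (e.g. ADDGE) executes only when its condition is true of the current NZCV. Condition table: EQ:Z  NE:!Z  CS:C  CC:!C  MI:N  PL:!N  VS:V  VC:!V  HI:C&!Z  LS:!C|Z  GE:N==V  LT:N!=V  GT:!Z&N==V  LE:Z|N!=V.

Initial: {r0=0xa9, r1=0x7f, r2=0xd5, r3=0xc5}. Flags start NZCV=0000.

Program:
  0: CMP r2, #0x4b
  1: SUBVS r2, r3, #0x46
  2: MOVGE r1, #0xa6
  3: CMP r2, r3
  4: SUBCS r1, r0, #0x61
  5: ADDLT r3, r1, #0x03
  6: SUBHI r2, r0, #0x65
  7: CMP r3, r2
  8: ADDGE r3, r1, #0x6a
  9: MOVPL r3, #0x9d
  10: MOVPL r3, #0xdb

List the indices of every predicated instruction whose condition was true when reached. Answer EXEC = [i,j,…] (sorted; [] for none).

0: ✓ CMP  NZCV=1010
1: · SUBVS
2: · MOVGE
3: ✓ CMP  NZCV=0010
4: ✓ SUBCS  r1←0x48
5: · ADDLT
6: ✓ SUBHI  r2←0x44
7: ✓ CMP  NZCV=1010
8: · ADDGE
9: · MOVPL
10: · MOVPL

EXEC = [4,6]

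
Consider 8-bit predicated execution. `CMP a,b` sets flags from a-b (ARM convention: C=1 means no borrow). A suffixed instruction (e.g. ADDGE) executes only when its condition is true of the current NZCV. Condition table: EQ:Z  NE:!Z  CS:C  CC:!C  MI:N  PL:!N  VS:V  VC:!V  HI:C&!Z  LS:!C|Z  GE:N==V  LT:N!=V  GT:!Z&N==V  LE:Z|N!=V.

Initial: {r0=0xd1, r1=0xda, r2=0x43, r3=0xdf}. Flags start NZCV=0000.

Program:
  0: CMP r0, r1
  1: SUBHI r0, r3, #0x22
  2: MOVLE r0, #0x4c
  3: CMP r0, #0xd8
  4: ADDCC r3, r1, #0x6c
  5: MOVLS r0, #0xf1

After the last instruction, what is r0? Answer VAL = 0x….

0: ✓ CMP  NZCV=1000
1: · SUBHI
2: ✓ MOVLE  r0←0x4c
3: ✓ CMP  NZCV=0000
4: ✓ ADDCC  r3←0x46
5: ✓ MOVLS  r0←0xf1

VAL = 0xf1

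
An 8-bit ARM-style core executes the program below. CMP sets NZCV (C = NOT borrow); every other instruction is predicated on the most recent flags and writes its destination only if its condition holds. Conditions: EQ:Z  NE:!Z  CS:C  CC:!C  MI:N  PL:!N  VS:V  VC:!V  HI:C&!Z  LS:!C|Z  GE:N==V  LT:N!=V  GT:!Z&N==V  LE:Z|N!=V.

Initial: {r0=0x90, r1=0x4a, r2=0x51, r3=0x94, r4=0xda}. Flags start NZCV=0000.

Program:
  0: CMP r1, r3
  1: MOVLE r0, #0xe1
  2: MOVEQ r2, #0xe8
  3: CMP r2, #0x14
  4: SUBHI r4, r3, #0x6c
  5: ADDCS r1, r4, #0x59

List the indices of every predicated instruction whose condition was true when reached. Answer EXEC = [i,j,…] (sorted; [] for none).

[0] flags=1001 → (cmp)
[1] flags=1001 LE?F → skip
[2] flags=1001 EQ?F → skip
[3] flags=0010 → (cmp)
[4] flags=0010 HI?T → r4=0x28
[5] flags=0010 CS?T → r1=0x81

EXEC = [4,5]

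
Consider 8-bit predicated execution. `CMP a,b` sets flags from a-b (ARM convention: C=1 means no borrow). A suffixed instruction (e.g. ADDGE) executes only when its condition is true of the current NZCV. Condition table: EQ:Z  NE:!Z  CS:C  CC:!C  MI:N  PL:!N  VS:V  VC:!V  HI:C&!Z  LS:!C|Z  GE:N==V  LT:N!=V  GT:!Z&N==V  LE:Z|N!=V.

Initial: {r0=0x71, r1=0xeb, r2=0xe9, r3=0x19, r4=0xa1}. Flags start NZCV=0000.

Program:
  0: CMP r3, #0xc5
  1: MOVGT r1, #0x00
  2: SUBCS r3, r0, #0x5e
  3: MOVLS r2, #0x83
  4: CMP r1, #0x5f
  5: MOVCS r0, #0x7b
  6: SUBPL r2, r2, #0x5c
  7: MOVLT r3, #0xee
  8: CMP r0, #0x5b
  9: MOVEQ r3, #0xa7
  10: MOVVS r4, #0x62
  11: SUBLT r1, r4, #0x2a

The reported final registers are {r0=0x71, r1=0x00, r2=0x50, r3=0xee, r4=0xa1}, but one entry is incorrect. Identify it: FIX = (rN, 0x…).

FIX = (r2, 0x83)

0: ✓ CMP  NZCV=0000
1: ✓ MOVGT  r1←0x00
2: · SUBCS
3: ✓ MOVLS  r2←0x83
4: ✓ CMP  NZCV=1000
5: · MOVCS
6: · SUBPL
7: ✓ MOVLT  r3←0xee
8: ✓ CMP  NZCV=0010
9: · MOVEQ
10: · MOVVS
11: · SUBLT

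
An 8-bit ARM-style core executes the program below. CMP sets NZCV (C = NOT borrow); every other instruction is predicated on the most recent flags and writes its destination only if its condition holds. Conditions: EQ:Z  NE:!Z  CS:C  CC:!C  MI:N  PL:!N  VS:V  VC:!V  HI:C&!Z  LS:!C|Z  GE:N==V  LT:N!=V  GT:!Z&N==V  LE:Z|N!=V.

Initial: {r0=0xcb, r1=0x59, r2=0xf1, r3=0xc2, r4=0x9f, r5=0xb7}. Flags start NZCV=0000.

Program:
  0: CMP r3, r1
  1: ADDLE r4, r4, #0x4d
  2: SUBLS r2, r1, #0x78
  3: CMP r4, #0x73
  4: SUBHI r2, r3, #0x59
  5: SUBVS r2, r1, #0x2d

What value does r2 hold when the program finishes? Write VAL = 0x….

VAL = 0x2c

[0] flags=0011 → (cmp)
[1] flags=0011 LE?T → r4=0xec
[2] flags=0011 LS?F → skip
[3] flags=0011 → (cmp)
[4] flags=0011 HI?T → r2=0x69
[5] flags=0011 VS?T → r2=0x2c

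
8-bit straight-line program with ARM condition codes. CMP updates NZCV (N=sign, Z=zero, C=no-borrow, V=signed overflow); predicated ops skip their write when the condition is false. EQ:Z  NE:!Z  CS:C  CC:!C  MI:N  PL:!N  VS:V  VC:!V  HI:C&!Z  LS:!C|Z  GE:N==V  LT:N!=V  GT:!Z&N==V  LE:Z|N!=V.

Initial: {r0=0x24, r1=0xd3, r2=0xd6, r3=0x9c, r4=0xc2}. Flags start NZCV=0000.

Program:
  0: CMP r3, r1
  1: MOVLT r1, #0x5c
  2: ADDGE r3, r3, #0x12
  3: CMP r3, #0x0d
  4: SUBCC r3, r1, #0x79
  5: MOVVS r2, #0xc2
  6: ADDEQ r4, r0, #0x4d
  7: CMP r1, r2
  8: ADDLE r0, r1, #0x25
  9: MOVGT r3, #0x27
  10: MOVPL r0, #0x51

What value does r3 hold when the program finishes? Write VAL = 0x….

VAL = 0x27

[0] flags=1000 → (cmp)
[1] flags=1000 LT?T → r1=0x5c
[2] flags=1000 GE?F → skip
[3] flags=1010 → (cmp)
[4] flags=1010 CC?F → skip
[5] flags=1010 VS?F → skip
[6] flags=1010 EQ?F → skip
[7] flags=1001 → (cmp)
[8] flags=1001 LE?F → skip
[9] flags=1001 GT?T → r3=0x27
[10] flags=1001 PL?F → skip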